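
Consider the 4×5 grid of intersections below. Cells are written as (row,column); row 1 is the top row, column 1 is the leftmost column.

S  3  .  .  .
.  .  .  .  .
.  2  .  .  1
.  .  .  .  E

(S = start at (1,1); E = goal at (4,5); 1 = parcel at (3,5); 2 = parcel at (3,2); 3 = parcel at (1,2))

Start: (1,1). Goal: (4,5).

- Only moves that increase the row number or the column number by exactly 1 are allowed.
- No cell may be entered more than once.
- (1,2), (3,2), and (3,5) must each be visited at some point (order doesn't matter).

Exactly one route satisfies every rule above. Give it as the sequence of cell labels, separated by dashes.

(1,1) - (1,2) - (2,2) - (3,2) - (3,3) - (3,4) - (3,5) - (4,5)

Moves only go right or down, so the column and row indices never decrease.
Route from (1,1): right to (1,2), 2× down (reaching (3,2)), 3× right (reaching (3,5)), down to (4,5) — 7 moves in all.
Check: all required cells visited.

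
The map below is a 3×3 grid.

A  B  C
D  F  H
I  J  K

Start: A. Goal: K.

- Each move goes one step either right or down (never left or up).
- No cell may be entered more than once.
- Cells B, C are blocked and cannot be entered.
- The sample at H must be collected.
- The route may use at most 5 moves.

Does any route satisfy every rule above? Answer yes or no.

yes

One route that works: A → D → F → H → K.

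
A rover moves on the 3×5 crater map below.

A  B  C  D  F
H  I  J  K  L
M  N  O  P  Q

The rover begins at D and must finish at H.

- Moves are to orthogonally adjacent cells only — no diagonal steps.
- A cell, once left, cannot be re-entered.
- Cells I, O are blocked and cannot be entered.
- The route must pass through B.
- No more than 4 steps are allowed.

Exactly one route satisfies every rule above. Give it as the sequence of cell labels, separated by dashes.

D - C - B - A - H

The 4-move cap with required stops at B leaves no slack for detours.
Route from D: 3× left (reaching A), down to H — 4 moves in all.
Check: all required cells visited; 4 ≤ 4 moves.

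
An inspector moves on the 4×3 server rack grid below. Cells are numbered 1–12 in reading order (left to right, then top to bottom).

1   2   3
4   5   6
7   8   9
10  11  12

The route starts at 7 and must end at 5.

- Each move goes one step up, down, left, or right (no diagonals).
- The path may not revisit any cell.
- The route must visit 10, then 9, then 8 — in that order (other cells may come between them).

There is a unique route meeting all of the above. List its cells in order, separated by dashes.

7 - 10 - 11 - 12 - 9 - 8 - 5

The waypoints must appear in the order 10, 9, 8, with no cell reused.
Route from 7: down to 10, 2× right (reaching 12), up to 9, left to 8, up to 5 — 6 moves in all.
Check: order respected (10 at step 1, 9 at step 4, 8 at step 5).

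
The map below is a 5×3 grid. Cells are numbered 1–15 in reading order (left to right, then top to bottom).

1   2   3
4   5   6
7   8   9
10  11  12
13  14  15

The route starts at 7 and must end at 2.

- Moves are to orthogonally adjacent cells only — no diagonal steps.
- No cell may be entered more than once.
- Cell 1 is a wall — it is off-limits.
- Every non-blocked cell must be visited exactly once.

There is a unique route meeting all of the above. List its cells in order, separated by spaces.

7 4 5 8 11 10 13 14 15 12 9 6 3 2

Need to visit all 14 open cells exactly once, starting at 7 and ending at 2.
Cell 4 has only two open neighbours (7 and 5), so the path must pass straight through it: one of those is the cell it's entered from and the other is where it exits.
Route from 7: up to 4, right to 5, 2× down (reaching 11), left to 10, down to 13, 2× right (reaching 15), 4× up (reaching 3), left to 2 — 13 moves in all.
Check: all 14 open cells covered.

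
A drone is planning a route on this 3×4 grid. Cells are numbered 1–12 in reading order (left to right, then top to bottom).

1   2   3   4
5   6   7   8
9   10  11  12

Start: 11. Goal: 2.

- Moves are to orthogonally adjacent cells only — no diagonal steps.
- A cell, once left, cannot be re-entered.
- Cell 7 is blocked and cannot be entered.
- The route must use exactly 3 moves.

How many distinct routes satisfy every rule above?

1

Need simple routes of exactly 3 moves from 11 to 2 (Manhattan distance 3, so 0 moves are spent on a detour and 0 undoing it).
Enumerating: 11 10 6 2.
That gives 1 route.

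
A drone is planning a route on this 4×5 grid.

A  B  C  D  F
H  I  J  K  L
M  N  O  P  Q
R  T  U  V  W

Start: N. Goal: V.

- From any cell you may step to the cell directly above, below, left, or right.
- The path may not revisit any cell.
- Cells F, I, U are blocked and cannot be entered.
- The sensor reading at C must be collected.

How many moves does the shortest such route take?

Any route passes through C somewhere between N and V. Summing Manhattan distances along the two legs (N → C → V) gives a lower bound of 3 + 4 = 7 moves.
A route of 7 moves achieves this: N → O → J → C → D → K → P → V.
Since 7 matches the lower bound, it is optimal.

7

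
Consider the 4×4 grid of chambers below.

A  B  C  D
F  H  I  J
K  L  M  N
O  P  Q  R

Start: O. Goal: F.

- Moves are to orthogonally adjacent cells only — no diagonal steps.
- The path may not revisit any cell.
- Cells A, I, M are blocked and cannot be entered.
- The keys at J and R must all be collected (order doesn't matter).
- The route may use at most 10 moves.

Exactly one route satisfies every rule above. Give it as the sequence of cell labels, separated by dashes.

Any route must reach J and R and still end at F within 10 moves, so the order of the required stops is forced.
Route from O: 3× right (reaching R), 3× up (reaching D), 2× left (reaching B), down to H, left to F — 10 moves in all.
Check: all required cells visited; 10 ≤ 10 moves.

O - P - Q - R - N - J - D - C - B - H - F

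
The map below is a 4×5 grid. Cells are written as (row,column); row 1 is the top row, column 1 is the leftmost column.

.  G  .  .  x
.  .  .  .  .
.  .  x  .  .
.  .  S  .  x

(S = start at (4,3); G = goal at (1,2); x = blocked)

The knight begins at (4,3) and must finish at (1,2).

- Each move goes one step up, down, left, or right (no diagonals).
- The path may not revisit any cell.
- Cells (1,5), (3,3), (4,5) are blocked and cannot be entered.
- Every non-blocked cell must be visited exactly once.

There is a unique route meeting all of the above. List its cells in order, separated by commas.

(4,3), (4,4), (3,4), (3,5), (2,5), (2,4), (1,4), (1,3), (2,3), (2,2), (3,2), (4,2), (4,1), (3,1), (2,1), (1,1), (1,2)

Need to visit all 17 open cells exactly once, starting at (4,3) and ending at (1,2).
Route from (4,3): right to (4,4), up to (3,4), right to (3,5), up to (2,5), left to (2,4), up to (1,4), left to (1,3), down to (2,3), left to (2,2), 2× down (reaching (4,2)), left to (4,1), 3× up (reaching (1,1)), right to (1,2) — 16 moves in all.
Check: all 17 open cells covered.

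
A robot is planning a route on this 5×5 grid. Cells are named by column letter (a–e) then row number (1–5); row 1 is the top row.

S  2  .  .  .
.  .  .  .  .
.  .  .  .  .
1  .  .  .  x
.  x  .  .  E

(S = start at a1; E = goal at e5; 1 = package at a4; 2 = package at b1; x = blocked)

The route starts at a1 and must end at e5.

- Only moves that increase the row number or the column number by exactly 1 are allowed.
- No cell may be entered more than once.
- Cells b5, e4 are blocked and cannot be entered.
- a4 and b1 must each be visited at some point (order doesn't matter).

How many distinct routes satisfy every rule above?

A right/down-only route from a1 to e5 makes exactly 4 down-moves and 4 right-moves in some order.
With no other constraints that would be C(8,4) = 70 routes.
a4 is below but to the left of b1: going b1 → a4 would need a leftward move and a4 → b1 an upward move, so no right/down-only route can visit both required cells.
No route satisfies every constraint, so the count is 0.

0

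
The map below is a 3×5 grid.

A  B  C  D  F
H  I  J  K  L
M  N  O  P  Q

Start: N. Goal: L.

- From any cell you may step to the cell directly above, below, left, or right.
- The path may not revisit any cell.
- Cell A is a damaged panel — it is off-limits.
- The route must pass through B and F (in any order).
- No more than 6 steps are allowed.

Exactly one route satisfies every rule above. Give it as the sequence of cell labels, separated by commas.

The 6-move cap with required stops at B, F leaves no slack for detours.
Route from N: up 2 to B, right 3 to F, down 1 to L — 6 moves in all.
Check: all required cells visited; 6 ≤ 6 moves.

N, I, B, C, D, F, L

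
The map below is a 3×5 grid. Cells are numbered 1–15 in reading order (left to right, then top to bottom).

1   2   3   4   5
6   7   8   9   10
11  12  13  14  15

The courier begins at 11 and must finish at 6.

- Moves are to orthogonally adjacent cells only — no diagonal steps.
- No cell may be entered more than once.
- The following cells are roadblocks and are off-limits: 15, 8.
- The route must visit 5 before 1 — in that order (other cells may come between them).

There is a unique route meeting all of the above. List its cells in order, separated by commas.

The waypoints must appear in the order 5, 1, with no cell reused.
Route from 11: 3× right (reaching 14), up to 9, right to 10, up to 5, 4× left (reaching 1), down to 6 — 11 moves in all.
Check: order respected (5 at step 6, 1 at step 10).

11, 12, 13, 14, 9, 10, 5, 4, 3, 2, 1, 6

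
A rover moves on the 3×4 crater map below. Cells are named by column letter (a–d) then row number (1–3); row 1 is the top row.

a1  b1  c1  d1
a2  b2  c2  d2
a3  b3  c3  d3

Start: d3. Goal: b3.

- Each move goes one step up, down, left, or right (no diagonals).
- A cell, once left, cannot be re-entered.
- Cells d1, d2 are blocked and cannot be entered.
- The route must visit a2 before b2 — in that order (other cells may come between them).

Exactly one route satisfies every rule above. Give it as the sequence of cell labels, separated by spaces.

The waypoints must appear in the order a2, b2, with no cell reused.
Route from d3: left to c3, 2× up (reaching c1), 2× left (reaching a1), down to a2, right to b2, down to b3 — 8 moves in all.
Check: order respected (a2 at step 6, b2 at step 7).

d3 c3 c2 c1 b1 a1 a2 b2 b3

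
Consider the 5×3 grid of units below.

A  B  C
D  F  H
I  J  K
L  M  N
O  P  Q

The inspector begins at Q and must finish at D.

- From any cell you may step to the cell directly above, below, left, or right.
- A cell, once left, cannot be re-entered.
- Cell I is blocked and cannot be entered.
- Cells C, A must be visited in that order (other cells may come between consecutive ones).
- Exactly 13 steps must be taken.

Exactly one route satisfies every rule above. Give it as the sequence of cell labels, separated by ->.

The waypoints must appear in the order C, A, with no cell reused.
Route from Q: left 2 to O, up 1 to L, right 2 to N, up 1 to K, left 1 to J, up 1 to F, right 1 to H, up 1 to C, left 2 to A, down 1 to D — 13 moves in all.
Check: order respected (C at step 10, A at step 12); 13 moves as required.

Q -> P -> O -> L -> M -> N -> K -> J -> F -> H -> C -> B -> A -> D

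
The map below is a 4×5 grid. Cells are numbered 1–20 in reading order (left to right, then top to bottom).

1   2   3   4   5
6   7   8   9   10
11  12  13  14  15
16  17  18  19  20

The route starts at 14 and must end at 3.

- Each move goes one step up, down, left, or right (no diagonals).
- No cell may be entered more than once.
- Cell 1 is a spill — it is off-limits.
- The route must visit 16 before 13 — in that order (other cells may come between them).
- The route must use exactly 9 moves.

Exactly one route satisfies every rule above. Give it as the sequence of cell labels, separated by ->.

The waypoints must appear in the order 16, 13, with no cell reused.
Route from 14: down to 19, 3× left (reaching 16), up to 11, 2× right (reaching 13), 2× up (reaching 3) — 9 moves in all.
Check: order respected (16 at step 4, 13 at step 7); 9 moves as required.

14 -> 19 -> 18 -> 17 -> 16 -> 11 -> 12 -> 13 -> 8 -> 3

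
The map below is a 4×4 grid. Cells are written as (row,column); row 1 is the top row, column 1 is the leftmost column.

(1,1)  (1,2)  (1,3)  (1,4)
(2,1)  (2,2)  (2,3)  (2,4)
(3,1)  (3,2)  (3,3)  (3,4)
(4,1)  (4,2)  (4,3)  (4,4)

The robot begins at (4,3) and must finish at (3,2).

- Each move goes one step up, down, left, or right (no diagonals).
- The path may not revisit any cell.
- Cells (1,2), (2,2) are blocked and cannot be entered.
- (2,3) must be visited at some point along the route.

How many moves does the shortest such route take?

6

Any route passes through (2,3) somewhere between (4,3) and (3,2). Summing Manhattan distances along the two legs ((4,3) → (2,3) → (3,2)) gives a lower bound of 2 + 2 = 4 moves.
The shortest route satisfying every rule uses 6 moves: (4,3) → (4,4) → (3,4) → (2,4) → (2,3) → (3,3) → (3,2).
The no-revisit rule (legs can't share cells) pushes the minimum above the 4-move bound; an exhaustive check rules out every length from 4 to 5, leaving 6 as the minimum.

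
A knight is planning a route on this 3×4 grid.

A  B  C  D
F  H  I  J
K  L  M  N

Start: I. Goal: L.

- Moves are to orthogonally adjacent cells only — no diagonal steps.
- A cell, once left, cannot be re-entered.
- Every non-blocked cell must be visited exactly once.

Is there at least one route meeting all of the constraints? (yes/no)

no

Colour the cells like a checkerboard: each orthogonal step flips colour, so a Hamiltonian route alternates colours. Here there are 6 cells of one colour and 6 of the other, with start on the same colour as the goal — the counts and endpoints can't be arranged into an alternating sequence of length 12, so no Hamiltonian route exists.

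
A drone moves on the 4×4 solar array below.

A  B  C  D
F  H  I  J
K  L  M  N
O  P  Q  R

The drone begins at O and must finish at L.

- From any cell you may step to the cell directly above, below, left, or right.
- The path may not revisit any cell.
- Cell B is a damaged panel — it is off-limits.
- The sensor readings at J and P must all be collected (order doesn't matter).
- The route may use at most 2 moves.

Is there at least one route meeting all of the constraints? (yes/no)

Even ignoring the no-revisit rule, getting from O to L, taking the cheapest ordering O → P → J → L needs at least 1 + 4 + 3 = 8 moves (Manhattan distance per leg), which exceeds the 2-move limit.

no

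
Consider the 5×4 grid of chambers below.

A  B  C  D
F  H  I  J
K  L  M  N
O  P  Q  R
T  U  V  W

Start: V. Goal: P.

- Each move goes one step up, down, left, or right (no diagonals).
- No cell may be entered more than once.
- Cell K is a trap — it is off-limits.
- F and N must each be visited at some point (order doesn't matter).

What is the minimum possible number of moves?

12

Any route passes through F and N in some order between V and P. Summing Manhattan distances along each leg and taking the cheapest ordering (V → N → F → P) gives a lower bound of 3 + 4 + 3 = 10 moves.
The shortest route satisfying every rule uses 12 moves: V → Q → M → N → J → D → C → B → A → F → H → L → P.
The bound of 10 isn't tight here; checking systematically, no route of length 10 through 11 satisfies every constraint, so 12 is the minimum.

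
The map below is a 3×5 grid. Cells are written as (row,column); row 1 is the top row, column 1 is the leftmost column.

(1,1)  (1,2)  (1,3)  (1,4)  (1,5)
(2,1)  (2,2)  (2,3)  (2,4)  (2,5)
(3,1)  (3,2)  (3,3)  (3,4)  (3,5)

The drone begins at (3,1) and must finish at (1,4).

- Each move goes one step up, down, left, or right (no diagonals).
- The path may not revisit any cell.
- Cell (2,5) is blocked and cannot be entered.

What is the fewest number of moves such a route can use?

The Manhattan distance from (3,1) to (1,4) is |3−1| + |1−4| = 5, so at least 5 moves are needed.
A route of 5 moves achieves this: (3,1) → (2,1) → (1,1) → (1,2) → (1,3) → (1,4).
Since 5 matches the lower bound, it is optimal.

5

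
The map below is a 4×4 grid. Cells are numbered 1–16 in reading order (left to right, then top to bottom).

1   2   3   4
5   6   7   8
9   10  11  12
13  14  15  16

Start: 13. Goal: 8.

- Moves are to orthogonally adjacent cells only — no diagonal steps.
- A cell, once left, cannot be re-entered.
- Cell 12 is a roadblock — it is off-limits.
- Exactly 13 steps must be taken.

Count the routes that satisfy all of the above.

4

Need simple routes of exactly 13 moves from 13 to 8 (Manhattan distance 5, so 4 moves are spent on a detour and 4 undoing it).
Enumerating: 13 9 5 1 2 6 10 14 15 11 7 3 4 8 | 13 9 10 14 15 11 7 6 5 1 2 3 4 8 | 13 14 15 11 7 6 10 9 5 1 2 3 4 8 | 13 14 15 11 10 9 5 1 2 6 7 3 4 8.
That gives 4 routes.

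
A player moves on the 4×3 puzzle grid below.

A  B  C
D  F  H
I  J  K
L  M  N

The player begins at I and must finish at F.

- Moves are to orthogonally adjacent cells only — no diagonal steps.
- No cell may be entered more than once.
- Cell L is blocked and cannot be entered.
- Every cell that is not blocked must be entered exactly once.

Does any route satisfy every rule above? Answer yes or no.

yes

One route that works: I → D → A → B → C → H → K → N → M → J → F.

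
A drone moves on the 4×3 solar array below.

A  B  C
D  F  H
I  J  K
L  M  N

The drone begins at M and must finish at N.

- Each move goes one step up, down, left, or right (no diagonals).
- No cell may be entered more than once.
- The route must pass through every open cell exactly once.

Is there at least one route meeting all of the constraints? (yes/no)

One route that works: M → L → I → D → A → B → C → H → F → J → K → N.

yes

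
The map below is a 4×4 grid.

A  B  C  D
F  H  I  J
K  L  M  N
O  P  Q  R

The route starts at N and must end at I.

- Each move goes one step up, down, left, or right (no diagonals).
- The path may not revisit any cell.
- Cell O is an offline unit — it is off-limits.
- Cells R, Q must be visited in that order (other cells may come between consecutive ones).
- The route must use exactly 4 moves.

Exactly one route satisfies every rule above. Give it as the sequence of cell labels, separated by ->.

N -> R -> Q -> M -> I

The waypoints must appear in the order R, Q, with no cell reused.
Route from N: down 1 to R, left 1 to Q, up 2 to I — 4 moves in all.
Check: order respected (R at step 1, Q at step 2); 4 moves as required.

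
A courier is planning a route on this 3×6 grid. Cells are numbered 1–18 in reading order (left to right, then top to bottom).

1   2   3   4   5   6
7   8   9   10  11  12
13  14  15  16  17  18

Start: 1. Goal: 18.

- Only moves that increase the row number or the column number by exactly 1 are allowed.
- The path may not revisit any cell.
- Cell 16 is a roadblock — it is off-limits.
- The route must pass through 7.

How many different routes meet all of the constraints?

A right/down-only route from 1 to 18 makes exactly 2 down-moves and 5 right-moves in some order.
With no other constraints that would be C(7,2) = 21 routes.
Split at 7 and multiply the segment counts (each segment already excludes blocked cells): 1→7: 1; 7→18: 2; product = 2.
That gives 2 routes.

2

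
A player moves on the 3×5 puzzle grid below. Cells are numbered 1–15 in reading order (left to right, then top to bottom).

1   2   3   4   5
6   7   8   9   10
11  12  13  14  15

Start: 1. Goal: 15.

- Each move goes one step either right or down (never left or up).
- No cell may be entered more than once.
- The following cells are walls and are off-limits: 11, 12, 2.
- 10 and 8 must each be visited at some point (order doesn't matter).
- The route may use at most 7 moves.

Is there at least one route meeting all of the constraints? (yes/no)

One route that works: 1 → 6 → 7 → 8 → 9 → 10 → 15.

yes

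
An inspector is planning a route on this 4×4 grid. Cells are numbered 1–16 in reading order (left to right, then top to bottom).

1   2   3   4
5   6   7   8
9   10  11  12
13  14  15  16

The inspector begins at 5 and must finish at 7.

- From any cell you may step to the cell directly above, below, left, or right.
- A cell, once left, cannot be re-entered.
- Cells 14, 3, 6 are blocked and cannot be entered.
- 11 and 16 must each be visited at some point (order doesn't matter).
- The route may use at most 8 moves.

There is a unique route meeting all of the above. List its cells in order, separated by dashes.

The budget equals the shortest possible length, so every move has to be on a shortest route through the required cells.
Route from 5: down 1 to 9, right 2 to 11, down 1 to 15, right 1 to 16, up 2 to 8, left 1 to 7 — 8 moves in all.
Check: all required cells visited; 8 ≤ 8 moves.

5 - 9 - 10 - 11 - 15 - 16 - 12 - 8 - 7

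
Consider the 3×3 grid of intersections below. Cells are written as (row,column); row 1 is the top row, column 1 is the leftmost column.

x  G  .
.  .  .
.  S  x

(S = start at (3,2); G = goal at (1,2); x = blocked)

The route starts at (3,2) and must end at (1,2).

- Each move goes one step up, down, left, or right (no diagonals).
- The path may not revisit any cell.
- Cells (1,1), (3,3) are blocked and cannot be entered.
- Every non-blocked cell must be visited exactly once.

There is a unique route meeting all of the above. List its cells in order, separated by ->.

(3,2) -> (3,1) -> (2,1) -> (2,2) -> (2,3) -> (1,3) -> (1,2)

Need to visit all 7 open cells exactly once, starting at (3,2) and ending at (1,2).
Route from (3,2): left to (3,1), up to (2,1), 2× right (reaching (2,3)), up to (1,3), left to (1,2) — 6 moves in all.
Check: all 7 open cells covered.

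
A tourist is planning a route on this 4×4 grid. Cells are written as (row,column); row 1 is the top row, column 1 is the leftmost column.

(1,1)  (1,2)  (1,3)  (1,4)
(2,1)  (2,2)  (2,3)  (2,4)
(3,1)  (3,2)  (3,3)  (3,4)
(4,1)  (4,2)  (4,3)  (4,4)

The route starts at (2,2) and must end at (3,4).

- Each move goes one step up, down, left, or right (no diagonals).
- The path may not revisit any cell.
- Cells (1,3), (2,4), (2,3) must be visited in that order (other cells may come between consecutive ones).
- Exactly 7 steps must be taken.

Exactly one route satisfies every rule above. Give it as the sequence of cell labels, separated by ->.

(2,2) -> (1,2) -> (1,3) -> (1,4) -> (2,4) -> (2,3) -> (3,3) -> (3,4)

The waypoints must appear in the order (1,3), (2,4), (2,3), with no cell reused.
Route from (2,2): up to (1,2), 2× right (reaching (1,4)), down to (2,4), left to (2,3), down to (3,3), right to (3,4) — 7 moves in all.
Check: order respected ((1,3) at step 2, (2,4) at step 4, (2,3) at step 5); 7 moves as required.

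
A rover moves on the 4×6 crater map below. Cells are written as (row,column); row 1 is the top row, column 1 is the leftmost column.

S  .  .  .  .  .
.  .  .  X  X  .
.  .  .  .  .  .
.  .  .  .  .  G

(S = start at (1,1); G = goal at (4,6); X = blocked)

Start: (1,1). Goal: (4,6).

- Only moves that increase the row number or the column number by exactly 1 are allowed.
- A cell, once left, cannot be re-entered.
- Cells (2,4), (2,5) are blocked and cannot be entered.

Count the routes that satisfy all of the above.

A right/down-only route from (1,1) to (4,6) makes exactly 3 down-moves and 5 right-moves in some order.
With no other constraints that would be C(8,3) = 56 routes.
Subtract routes through each blocked cell (inclusion–exclusion for overlaps): − through (2,4): 24 − through (2,5): 15 + through (2,4)&(2,5): 12 → 29.
That gives 29 routes.

29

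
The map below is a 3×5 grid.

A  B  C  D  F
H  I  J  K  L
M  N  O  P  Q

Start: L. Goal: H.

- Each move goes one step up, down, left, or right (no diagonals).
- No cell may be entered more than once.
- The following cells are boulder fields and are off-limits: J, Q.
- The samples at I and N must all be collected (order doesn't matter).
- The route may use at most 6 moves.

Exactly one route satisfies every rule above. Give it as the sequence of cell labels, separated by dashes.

The 6-move cap with required stops at I, N leaves no slack for detours.
Route from L: left 1 to K, down 1 to P, left 2 to N, up 1 to I, left 1 to H — 6 moves in all.
Check: all required cells visited; 6 ≤ 6 moves.

L - K - P - O - N - I - H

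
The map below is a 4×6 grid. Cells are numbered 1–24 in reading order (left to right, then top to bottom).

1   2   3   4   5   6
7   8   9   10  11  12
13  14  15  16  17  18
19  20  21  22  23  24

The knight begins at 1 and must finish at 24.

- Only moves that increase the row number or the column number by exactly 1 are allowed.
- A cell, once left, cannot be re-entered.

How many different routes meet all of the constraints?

A right/down-only route from 1 to 24 makes exactly 3 down-moves and 5 right-moves in some order.
With no other constraints that would be C(8,3) = 56 routes.
That gives 56 routes.

56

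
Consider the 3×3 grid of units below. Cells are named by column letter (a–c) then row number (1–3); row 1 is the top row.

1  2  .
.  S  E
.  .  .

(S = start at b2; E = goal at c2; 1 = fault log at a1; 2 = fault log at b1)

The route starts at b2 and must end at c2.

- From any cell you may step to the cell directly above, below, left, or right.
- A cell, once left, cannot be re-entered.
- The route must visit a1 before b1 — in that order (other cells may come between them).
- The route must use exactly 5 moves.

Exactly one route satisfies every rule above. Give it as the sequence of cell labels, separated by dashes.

The waypoints must appear in the order a1, b1, with no cell reused.
Route from b2: left 1 to a2, up 1 to a1, right 2 to c1, down 1 to c2 — 5 moves in all.
Check: order respected (1 at step 2, 2 at step 3); 5 moves as required.

b2 - a2 - a1 - b1 - c1 - c2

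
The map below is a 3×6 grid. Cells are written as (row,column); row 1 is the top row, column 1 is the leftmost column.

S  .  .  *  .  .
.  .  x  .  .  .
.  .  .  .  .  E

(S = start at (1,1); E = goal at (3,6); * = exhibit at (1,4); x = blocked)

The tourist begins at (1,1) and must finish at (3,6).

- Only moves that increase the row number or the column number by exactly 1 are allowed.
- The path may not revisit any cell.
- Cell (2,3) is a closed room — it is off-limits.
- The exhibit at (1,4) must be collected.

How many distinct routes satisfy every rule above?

A right/down-only route from (1,1) to (3,6) makes exactly 2 down-moves and 5 right-moves in some order.
With no other constraints that would be C(7,2) = 21 routes.
Split at (1,4) and multiply the segment counts (each segment already excludes blocked cells): (1,1)→(1,4): 1; (1,4)→(3,6): 6; product = 6.
That gives 6 routes.

6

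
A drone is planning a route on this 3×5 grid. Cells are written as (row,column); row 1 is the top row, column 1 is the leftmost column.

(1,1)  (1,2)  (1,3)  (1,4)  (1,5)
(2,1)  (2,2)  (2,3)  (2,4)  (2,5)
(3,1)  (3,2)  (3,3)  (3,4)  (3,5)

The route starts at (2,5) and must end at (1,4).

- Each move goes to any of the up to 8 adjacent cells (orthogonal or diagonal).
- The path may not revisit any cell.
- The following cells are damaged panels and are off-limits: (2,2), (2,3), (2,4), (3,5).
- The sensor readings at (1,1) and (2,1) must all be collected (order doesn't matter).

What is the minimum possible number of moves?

Any route passes through (1,1) and (2,1) in some order between (2,5) and (1,4). Summing Chebyshev distances along each leg and taking the cheapest ordering ((2,5) → (1,1) → (2,1) → (1,4)) gives a lower bound of 4 + 1 + 3 = 8 moves.
A route of 8 moves achieves this: (2,5) → (3,4) → (3,3) → (3,2) → (2,1) → (1,1) → (1,2) → (1,3) → (1,4).
Since 8 matches the lower bound, it is optimal.

8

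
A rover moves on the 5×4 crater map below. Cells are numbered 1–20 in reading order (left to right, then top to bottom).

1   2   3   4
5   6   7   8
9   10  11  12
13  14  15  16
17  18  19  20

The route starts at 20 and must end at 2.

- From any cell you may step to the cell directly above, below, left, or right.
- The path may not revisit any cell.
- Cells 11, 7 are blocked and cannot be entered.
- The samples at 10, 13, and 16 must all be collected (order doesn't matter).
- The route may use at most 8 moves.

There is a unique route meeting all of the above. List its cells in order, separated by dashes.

20 - 16 - 15 - 14 - 13 - 9 - 10 - 6 - 2

The budget equals the shortest possible length, so every move has to be on a shortest route through the required cells.
Route from 20: up to 16, 3× left (reaching 13), up to 9, right to 10, 2× up (reaching 2) — 8 moves in all.
Check: all required cells visited; 8 ≤ 8 moves.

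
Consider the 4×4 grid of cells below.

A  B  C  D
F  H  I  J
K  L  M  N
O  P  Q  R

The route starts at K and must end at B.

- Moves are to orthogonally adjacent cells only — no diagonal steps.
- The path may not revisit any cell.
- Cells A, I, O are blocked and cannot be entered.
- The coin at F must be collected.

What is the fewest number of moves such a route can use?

3

Any route passes through F somewhere between K and B. Summing Manhattan distances along the two legs (K → F → B) gives a lower bound of 1 + 2 = 3 moves.
A route of 3 moves achieves this: K → F → H → B.
Since 3 matches the lower bound, it is optimal.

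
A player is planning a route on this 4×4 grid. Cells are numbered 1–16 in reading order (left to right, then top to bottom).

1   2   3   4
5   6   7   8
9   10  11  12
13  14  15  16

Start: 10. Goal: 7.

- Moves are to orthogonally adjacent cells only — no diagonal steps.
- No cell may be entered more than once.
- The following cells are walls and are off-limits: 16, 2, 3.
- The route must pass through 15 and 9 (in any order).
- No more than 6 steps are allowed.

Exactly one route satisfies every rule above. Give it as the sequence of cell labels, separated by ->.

10 -> 9 -> 13 -> 14 -> 15 -> 11 -> 7

The budget equals the shortest possible length, so every move has to be on a shortest route through the required cells.
Route from 10: left 1 to 9, down 1 to 13, right 2 to 15, up 2 to 7 — 6 moves in all.
Check: all required cells visited; 6 ≤ 6 moves.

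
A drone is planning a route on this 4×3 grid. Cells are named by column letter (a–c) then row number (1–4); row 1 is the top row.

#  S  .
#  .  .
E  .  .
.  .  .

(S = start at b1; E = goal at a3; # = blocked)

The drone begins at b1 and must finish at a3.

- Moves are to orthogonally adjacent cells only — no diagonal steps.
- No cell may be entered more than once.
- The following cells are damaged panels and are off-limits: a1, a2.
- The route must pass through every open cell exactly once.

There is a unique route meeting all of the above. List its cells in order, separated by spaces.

Need to visit all 10 open cells exactly once, starting at b1 and ending at a3.
Cell a4 has only two open neighbours (a3 and b4), so the path must pass straight through it: one of those is the cell it's entered from and the other is where it exits.
Route from b1: right 1 to c1, down 1 to c2, left 1 to b2, down 1 to b3, right 1 to c3, down 1 to c4, left 2 to a4, up 1 to a3 — 9 moves in all.
Check: all 10 open cells covered.

b1 c1 c2 b2 b3 c3 c4 b4 a4 a3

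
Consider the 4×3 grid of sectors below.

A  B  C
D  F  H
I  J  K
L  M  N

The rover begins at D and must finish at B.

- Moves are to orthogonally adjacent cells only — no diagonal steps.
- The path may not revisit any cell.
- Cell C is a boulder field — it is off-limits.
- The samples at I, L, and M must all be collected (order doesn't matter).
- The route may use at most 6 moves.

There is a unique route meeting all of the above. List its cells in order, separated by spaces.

The 6-move cap with required stops at I, L, M leaves no slack for detours.
Route from D: down 2 to L, right 1 to M, up 3 to B — 6 moves in all.
Check: all required cells visited; 6 ≤ 6 moves.

D I L M J F B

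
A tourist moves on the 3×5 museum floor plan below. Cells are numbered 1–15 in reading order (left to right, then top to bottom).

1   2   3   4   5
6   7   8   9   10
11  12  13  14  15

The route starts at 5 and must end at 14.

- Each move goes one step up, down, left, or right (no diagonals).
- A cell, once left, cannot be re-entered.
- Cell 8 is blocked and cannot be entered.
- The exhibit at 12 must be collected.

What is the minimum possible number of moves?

Any route passes through 12 somewhere between 5 and 14. Summing Manhattan distances along the two legs (5 → 12 → 14) gives a lower bound of 5 + 2 = 7 moves.
A route of 7 moves achieves this: 5 → 4 → 3 → 2 → 7 → 12 → 13 → 14.
Since 7 matches the lower bound, it is optimal.

7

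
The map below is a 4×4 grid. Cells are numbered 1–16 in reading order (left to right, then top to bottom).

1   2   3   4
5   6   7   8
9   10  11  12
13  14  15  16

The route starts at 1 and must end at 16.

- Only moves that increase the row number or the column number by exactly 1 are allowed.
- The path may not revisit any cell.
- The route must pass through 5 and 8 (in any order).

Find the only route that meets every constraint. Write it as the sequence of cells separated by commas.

Moves only go right or down, so the column and row indices never decrease.
Route from 1: down 1 to 5, right 3 to 8, down 2 to 16 — 6 moves in all.
Check: all required cells visited.

1, 5, 6, 7, 8, 12, 16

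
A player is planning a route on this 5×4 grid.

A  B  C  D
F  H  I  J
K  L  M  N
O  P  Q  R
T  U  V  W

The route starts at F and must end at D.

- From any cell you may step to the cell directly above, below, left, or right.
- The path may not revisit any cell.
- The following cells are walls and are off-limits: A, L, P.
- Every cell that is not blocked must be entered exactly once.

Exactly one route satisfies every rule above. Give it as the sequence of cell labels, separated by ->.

Need to visit all 17 open cells exactly once, starting at F and ending at D.
Cell O has only two open neighbours (K and T), so the path must pass straight through it: one of those is the cell it's entered from and the other is where it exits.
Route from F: down 3 to T, right 3 to W, up 1 to R, left 1 to Q, up 1 to M, right 1 to N, up 1 to J, left 2 to H, up 1 to B, right 2 to D — 16 moves in all.
Check: all 17 open cells covered.

F -> K -> O -> T -> U -> V -> W -> R -> Q -> M -> N -> J -> I -> H -> B -> C -> D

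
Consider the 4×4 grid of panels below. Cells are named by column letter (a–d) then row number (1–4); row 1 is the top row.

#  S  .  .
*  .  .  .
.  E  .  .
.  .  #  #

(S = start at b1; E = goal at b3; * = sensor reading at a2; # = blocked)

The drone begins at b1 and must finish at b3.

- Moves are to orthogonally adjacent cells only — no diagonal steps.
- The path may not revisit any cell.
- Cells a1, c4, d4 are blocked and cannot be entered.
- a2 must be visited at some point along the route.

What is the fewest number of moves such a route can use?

Any route passes through a2 somewhere between b1 and b3. Summing Manhattan distances along the two legs (b1 → a2 → b3) gives a lower bound of 2 + 2 = 4 moves.
A route of 4 moves achieves this: b1 → b2 → a2 → a3 → b3.
Since 4 matches the lower bound, it is optimal.

4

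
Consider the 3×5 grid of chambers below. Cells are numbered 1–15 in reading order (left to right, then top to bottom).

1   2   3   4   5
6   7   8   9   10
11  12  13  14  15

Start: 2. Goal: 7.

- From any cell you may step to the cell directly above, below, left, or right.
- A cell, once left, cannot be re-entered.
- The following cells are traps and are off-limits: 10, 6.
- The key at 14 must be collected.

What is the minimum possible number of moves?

Any route passes through 14 somewhere between 2 and 7. Summing Manhattan distances along the two legs (2 → 14 → 7) gives a lower bound of 4 + 3 = 7 moves.
A route of 7 moves achieves this: 2 → 3 → 8 → 9 → 14 → 13 → 12 → 7.
Since 7 matches the lower bound, it is optimal.

7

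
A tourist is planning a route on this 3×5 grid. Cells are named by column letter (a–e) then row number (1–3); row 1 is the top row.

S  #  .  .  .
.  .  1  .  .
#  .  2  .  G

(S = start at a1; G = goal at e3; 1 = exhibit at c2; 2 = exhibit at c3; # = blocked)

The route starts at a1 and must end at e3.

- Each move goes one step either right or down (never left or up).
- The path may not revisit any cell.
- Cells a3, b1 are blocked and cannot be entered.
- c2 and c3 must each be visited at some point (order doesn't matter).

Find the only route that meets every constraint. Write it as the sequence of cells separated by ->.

a1 -> a2 -> b2 -> c2 -> c3 -> d3 -> e3

Moves only go right or down, so the column and row indices never decrease.
Route from a1: down to a2, 2× right (reaching c2), down to c3, 2× right (reaching e3) — 6 moves in all.
Check: all required cells visited.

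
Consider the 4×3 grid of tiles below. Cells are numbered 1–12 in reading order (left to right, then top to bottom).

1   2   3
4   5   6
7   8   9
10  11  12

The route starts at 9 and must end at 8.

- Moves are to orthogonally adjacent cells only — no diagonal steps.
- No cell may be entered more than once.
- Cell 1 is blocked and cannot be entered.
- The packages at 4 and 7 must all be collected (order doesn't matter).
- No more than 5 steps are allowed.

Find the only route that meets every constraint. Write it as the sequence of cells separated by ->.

The 5-move cap with required stops at 4, 7 leaves no slack for detours.
Route from 9: up to 6, 2× left (reaching 4), down to 7, right to 8 — 5 moves in all.
Check: all required cells visited; 5 ≤ 5 moves.

9 -> 6 -> 5 -> 4 -> 7 -> 8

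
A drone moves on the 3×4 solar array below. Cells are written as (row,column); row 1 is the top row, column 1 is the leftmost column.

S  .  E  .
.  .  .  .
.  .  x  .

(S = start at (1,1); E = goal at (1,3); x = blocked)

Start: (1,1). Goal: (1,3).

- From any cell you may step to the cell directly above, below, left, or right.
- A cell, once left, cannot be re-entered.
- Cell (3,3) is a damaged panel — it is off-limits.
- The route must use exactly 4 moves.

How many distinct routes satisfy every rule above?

Need simple routes of exactly 4 moves from (1,1) to (1,3) (Manhattan distance 2, so 1 moves are spent on a detour and 1 undoing it).
Enumerating: (1,1) (2,1) (2,2) (1,2) (1,3) | (1,1) (2,1) (2,2) (2,3) (1,3) | (1,1) (1,2) (2,2) (2,3) (1,3).
That gives 3 routes.

3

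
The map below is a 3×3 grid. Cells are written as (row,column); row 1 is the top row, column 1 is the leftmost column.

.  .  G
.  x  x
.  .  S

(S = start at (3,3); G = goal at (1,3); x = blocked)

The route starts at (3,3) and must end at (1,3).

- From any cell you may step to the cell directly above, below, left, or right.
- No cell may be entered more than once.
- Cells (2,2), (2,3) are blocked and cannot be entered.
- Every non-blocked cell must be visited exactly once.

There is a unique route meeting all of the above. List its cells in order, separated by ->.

(3,3) -> (3,2) -> (3,1) -> (2,1) -> (1,1) -> (1,2) -> (1,3)

Need to visit all 7 open cells exactly once, starting at (3,3) and ending at (1,3).
Cell (3,2) has only two open neighbours ((3,1) and (3,3)), so the path must pass straight through it: one of those is the cell it's entered from and the other is where it exits.
Route from (3,3): 2× left (reaching (3,1)), 2× up (reaching (1,1)), 2× right (reaching (1,3)) — 6 moves in all.
Check: all 7 open cells covered.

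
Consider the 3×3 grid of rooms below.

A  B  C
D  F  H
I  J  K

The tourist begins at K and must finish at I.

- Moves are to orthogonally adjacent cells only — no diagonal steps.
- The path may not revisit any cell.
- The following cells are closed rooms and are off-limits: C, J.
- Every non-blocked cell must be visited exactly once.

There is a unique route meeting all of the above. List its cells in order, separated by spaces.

Need to visit all 7 open cells exactly once, starting at K and ending at I.
Cell A has only two open neighbours (D and B), so the path must pass straight through it: one of those is the cell it's entered from and the other is where it exits.
Route from K: up to H, left to F, up to B, left to A, 2× down (reaching I) — 6 moves in all.
Check: all 7 open cells covered.

K H F B A D I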